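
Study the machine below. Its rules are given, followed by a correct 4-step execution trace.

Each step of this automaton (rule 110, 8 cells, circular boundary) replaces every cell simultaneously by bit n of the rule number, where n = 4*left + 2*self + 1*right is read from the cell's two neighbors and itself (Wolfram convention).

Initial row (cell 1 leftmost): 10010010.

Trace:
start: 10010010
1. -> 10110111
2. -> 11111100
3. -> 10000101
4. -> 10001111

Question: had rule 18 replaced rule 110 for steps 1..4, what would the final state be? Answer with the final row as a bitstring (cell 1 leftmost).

(re-executing steps 1..4 under rule 18; state before step 1: 10010010)
1. -> 01101100
2. -> 10000010
3. -> 01000100
4. -> 10101010

10101010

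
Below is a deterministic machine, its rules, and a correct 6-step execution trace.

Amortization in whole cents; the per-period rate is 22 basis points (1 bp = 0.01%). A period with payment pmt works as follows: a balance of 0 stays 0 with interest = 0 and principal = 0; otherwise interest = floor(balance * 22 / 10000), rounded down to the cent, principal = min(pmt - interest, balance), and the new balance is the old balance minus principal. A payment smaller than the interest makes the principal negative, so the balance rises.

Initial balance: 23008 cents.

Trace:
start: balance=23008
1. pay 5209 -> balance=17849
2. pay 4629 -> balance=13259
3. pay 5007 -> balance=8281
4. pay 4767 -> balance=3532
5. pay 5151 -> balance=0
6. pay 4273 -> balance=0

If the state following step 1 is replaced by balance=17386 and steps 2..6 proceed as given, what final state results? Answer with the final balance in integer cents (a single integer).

0

state after step 1 := balance=17386
2. pay 4629 -> balance=12795
3. pay 5007 -> balance=7816
4. pay 4767 -> balance=3066
5. pay 5151 -> balance=0
6. pay 4273 -> balance=0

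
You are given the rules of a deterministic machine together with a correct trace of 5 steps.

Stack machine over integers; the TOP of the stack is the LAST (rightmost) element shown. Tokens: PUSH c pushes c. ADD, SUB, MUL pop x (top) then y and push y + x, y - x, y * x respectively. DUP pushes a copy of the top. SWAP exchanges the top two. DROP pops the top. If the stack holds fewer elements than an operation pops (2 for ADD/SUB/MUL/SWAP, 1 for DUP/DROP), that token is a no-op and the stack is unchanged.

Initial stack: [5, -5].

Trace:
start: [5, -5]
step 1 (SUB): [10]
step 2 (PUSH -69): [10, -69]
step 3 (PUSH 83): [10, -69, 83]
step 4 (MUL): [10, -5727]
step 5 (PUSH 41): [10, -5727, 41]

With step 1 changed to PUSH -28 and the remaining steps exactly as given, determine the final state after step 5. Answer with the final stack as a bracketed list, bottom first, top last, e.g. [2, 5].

(re-executing from step 1 with the substitution; state before step 1: [5, -5])
step 1 (PUSH -28): [5, -5, -28]
step 2 (PUSH -69): [5, -5, -28, -69]
step 3 (PUSH 83): [5, -5, -28, -69, 83]
step 4 (MUL): [5, -5, -28, -5727]
step 5 (PUSH 41): [5, -5, -28, -5727, 41]

[5, -5, -28, -5727, 41]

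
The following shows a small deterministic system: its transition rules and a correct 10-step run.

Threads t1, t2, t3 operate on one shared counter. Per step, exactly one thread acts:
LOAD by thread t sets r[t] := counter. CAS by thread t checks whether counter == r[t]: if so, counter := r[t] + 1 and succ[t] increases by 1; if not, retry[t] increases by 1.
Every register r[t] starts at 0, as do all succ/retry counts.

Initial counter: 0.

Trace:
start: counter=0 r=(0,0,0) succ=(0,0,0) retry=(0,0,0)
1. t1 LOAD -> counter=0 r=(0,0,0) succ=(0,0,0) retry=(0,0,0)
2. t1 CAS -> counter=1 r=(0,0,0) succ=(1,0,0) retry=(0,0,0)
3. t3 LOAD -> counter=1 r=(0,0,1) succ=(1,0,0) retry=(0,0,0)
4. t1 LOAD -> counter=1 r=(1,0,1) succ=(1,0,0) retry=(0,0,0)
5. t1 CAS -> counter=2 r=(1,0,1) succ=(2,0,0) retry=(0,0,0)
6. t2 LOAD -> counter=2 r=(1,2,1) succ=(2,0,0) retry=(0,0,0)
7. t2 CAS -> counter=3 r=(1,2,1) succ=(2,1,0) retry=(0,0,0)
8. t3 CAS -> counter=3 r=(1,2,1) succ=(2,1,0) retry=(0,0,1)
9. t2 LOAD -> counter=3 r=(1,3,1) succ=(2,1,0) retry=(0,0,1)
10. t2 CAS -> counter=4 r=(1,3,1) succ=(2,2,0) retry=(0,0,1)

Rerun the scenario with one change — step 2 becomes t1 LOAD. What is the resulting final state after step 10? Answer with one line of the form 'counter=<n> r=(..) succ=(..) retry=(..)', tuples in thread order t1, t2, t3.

(re-executing from step 2 with the substitution; state before step 2: counter=0 r=(0,0,0) succ=(0,0,0) retry=(0,0,0))
2. t1 LOAD -> counter=0 r=(0,0,0) succ=(0,0,0) retry=(0,0,0)
3. t3 LOAD -> counter=0 r=(0,0,0) succ=(0,0,0) retry=(0,0,0)
4. t1 LOAD -> counter=0 r=(0,0,0) succ=(0,0,0) retry=(0,0,0)
5. t1 CAS -> counter=1 r=(0,0,0) succ=(1,0,0) retry=(0,0,0)
6. t2 LOAD -> counter=1 r=(0,1,0) succ=(1,0,0) retry=(0,0,0)
7. t2 CAS -> counter=2 r=(0,1,0) succ=(1,1,0) retry=(0,0,0)
8. t3 CAS -> counter=2 r=(0,1,0) succ=(1,1,0) retry=(0,0,1)
9. t2 LOAD -> counter=2 r=(0,2,0) succ=(1,1,0) retry=(0,0,1)
10. t2 CAS -> counter=3 r=(0,2,0) succ=(1,2,0) retry=(0,0,1)

counter=3 r=(0,2,0) succ=(1,2,0) retry=(0,0,1)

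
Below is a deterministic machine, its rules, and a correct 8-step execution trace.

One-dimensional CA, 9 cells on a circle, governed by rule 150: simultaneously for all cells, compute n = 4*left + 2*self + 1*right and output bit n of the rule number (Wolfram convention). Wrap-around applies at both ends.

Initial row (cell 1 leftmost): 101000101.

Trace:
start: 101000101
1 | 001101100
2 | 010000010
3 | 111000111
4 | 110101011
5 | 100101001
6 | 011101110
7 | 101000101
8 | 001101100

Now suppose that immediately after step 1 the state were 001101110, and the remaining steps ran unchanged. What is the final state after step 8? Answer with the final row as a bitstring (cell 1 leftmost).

100000011

state after step 1 := 001101110
2 | 010000101
3 | 011001101
4 | 000110001
5 | 101001011
6 | 001111001
7 | 110110111
8 | 100000011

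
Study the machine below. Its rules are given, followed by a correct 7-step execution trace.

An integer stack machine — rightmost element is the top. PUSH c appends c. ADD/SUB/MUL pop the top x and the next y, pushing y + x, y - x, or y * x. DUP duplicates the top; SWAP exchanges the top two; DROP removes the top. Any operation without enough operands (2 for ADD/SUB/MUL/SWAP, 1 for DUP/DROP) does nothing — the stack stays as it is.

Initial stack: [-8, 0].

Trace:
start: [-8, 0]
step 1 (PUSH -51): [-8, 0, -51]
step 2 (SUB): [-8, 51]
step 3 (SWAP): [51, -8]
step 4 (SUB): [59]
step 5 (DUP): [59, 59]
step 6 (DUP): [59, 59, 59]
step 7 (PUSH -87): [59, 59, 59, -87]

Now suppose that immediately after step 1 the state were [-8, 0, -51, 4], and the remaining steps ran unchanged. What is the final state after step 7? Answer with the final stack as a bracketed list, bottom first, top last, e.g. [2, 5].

state after step 1 := [-8, 0, -51, 4]
step 2 (SUB): [-8, 0, -55]
step 3 (SWAP): [-8, -55, 0]
step 4 (SUB): [-8, -55]
step 5 (DUP): [-8, -55, -55]
step 6 (DUP): [-8, -55, -55, -55]
step 7 (PUSH -87): [-8, -55, -55, -55, -87]

[-8, -55, -55, -55, -87]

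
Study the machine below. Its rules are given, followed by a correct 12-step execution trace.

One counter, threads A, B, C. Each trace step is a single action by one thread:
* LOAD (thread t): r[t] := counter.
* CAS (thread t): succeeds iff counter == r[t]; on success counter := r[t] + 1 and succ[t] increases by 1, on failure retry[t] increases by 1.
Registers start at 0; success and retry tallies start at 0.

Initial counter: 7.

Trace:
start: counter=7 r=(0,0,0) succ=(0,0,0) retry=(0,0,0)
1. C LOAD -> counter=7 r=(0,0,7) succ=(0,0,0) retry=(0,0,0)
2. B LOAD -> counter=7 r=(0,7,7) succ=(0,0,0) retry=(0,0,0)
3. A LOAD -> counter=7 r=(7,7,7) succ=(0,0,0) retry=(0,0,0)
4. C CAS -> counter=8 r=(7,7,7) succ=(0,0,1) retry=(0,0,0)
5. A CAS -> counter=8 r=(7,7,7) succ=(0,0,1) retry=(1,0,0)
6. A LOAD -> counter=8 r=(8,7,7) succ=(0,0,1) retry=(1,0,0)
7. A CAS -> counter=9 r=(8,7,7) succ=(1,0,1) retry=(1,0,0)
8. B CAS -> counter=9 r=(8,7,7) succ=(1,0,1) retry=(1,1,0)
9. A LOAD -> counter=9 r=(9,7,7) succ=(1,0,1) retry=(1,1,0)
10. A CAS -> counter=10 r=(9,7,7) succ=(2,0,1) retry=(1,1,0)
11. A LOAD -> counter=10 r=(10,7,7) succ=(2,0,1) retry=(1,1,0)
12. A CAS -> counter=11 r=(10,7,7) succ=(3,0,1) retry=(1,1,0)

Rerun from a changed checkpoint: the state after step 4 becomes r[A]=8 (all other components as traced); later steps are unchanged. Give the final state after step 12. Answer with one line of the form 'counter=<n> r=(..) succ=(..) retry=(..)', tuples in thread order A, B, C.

counter=12 r=(11,7,7) succ=(4,0,1) retry=(0,1,0)

state after step 4 := counter=8 r=(8,7,7) succ=(0,0,1) retry=(0,0,0)
5. A CAS -> counter=9 r=(8,7,7) succ=(1,0,1) retry=(0,0,0)
6. A LOAD -> counter=9 r=(9,7,7) succ=(1,0,1) retry=(0,0,0)
7. A CAS -> counter=10 r=(9,7,7) succ=(2,0,1) retry=(0,0,0)
8. B CAS -> counter=10 r=(9,7,7) succ=(2,0,1) retry=(0,1,0)
9. A LOAD -> counter=10 r=(10,7,7) succ=(2,0,1) retry=(0,1,0)
10. A CAS -> counter=11 r=(10,7,7) succ=(3,0,1) retry=(0,1,0)
11. A LOAD -> counter=11 r=(11,7,7) succ=(3,0,1) retry=(0,1,0)
12. A CAS -> counter=12 r=(11,7,7) succ=(4,0,1) retry=(0,1,0)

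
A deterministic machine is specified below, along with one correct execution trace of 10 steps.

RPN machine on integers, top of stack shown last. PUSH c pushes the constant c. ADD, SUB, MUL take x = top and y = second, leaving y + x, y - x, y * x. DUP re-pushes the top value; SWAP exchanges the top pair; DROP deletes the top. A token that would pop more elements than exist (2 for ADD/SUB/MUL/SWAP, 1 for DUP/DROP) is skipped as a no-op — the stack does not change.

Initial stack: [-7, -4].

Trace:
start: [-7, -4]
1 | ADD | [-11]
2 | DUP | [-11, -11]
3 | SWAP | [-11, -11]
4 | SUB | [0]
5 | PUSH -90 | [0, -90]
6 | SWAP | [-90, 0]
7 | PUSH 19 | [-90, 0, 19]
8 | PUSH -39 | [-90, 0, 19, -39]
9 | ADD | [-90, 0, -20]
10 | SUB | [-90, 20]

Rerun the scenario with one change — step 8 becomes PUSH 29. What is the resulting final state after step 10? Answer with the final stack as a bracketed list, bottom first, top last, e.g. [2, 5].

[-90, -48]

(re-executing from step 8 with the substitution; state before step 8: [-90, 0, 19])
8 | PUSH 29 | [-90, 0, 19, 29]
9 | ADD | [-90, 0, 48]
10 | SUB | [-90, -48]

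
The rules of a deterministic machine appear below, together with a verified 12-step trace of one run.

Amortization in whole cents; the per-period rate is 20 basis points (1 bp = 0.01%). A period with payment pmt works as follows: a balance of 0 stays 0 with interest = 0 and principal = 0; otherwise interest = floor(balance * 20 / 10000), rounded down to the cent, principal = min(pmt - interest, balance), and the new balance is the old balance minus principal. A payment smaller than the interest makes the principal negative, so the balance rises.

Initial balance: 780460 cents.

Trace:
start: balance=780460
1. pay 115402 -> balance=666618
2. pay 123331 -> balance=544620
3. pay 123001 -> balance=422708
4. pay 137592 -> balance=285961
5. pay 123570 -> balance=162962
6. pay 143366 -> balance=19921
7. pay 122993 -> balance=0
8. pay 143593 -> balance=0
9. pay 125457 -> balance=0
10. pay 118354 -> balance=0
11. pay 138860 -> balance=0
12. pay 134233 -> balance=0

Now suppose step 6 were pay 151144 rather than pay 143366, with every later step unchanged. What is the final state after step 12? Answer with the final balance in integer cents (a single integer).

(re-executing from step 6 with the substitution; state before step 6: balance=162962)
6. pay 151144 -> balance=12143
7. pay 122993 -> balance=0
8. pay 143593 -> balance=0
9. pay 125457 -> balance=0
10. pay 118354 -> balance=0
11. pay 138860 -> balance=0
12. pay 134233 -> balance=0

0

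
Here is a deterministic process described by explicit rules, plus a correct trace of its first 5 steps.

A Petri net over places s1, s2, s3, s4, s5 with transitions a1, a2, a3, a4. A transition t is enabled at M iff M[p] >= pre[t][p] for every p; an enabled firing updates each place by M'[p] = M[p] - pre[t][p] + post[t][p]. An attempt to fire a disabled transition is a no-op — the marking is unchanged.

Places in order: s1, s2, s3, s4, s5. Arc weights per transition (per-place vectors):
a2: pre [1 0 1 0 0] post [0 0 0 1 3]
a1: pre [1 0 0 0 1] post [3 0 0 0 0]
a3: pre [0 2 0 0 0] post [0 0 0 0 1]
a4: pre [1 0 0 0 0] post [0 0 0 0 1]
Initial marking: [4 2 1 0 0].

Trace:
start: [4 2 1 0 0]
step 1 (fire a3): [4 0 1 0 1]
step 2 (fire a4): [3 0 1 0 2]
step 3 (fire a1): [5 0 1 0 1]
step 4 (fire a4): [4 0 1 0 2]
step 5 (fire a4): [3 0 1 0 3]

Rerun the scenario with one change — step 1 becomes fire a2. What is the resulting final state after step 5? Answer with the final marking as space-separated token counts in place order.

(re-executing from step 1 with the substitution; state before step 1: [4 2 1 0 0])
step 1 (fire a2): [3 2 0 1 3]
step 2 (fire a4): [2 2 0 1 4]
step 3 (fire a1): [4 2 0 1 3]
step 4 (fire a4): [3 2 0 1 4]
step 5 (fire a4): [2 2 0 1 5]

2 2 0 1 5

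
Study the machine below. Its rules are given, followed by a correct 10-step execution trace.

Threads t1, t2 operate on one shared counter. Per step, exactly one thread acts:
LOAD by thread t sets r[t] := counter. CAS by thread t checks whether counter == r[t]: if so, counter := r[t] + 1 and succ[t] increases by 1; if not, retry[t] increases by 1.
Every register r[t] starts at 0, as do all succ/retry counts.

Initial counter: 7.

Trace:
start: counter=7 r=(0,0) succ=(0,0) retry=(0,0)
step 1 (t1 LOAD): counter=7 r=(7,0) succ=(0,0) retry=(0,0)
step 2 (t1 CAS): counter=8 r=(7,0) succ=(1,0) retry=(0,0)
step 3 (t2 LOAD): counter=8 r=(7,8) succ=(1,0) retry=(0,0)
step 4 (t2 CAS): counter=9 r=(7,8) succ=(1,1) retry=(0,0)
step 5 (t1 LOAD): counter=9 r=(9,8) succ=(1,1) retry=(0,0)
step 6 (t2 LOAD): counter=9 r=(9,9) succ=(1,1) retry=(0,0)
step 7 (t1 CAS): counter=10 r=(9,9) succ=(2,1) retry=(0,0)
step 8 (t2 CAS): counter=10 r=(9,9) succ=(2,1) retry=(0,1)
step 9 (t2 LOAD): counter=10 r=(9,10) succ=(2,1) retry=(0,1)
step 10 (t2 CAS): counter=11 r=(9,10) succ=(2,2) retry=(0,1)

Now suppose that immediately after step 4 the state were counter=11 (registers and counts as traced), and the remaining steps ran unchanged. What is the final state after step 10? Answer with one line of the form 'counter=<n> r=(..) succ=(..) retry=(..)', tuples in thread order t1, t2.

counter=13 r=(11,12) succ=(2,2) retry=(0,1)

state after step 4 := counter=11 r=(7,8) succ=(1,1) retry=(0,0)
step 5 (t1 LOAD): counter=11 r=(11,8) succ=(1,1) retry=(0,0)
step 6 (t2 LOAD): counter=11 r=(11,11) succ=(1,1) retry=(0,0)
step 7 (t1 CAS): counter=12 r=(11,11) succ=(2,1) retry=(0,0)
step 8 (t2 CAS): counter=12 r=(11,11) succ=(2,1) retry=(0,1)
step 9 (t2 LOAD): counter=12 r=(11,12) succ=(2,1) retry=(0,1)
step 10 (t2 CAS): counter=13 r=(11,12) succ=(2,2) retry=(0,1)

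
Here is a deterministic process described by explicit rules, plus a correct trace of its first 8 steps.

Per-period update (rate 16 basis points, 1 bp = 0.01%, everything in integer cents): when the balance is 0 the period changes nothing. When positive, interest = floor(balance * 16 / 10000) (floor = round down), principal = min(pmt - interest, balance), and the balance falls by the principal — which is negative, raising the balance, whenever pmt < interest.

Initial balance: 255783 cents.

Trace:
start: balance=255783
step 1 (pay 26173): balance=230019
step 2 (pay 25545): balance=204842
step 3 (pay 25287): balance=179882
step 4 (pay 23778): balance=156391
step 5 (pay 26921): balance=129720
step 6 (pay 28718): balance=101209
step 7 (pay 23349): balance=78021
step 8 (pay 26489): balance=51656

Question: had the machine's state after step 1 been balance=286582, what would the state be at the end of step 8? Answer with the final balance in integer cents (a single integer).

108857

state after step 1 := balance=286582
step 2 (pay 25545): balance=261495
step 3 (pay 25287): balance=236626
step 4 (pay 23778): balance=213226
step 5 (pay 26921): balance=186646
step 6 (pay 28718): balance=158226
step 7 (pay 23349): balance=135130
step 8 (pay 26489): balance=108857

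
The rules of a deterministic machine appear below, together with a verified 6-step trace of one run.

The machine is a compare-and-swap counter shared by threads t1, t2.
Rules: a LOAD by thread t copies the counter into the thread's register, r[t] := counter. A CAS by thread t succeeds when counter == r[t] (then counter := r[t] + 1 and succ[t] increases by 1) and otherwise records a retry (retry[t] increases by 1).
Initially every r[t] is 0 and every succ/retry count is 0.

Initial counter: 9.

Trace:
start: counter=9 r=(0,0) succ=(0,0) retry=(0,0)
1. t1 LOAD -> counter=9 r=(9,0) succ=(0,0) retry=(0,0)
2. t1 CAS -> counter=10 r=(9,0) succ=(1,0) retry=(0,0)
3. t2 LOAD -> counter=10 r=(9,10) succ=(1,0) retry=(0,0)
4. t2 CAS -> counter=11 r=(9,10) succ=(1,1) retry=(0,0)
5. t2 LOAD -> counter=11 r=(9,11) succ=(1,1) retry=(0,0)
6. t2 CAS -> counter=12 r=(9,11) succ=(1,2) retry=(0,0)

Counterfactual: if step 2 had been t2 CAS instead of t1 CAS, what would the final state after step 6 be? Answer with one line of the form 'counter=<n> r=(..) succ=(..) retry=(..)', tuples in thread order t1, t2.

(re-executing from step 2 with the substitution; state before step 2: counter=9 r=(9,0) succ=(0,0) retry=(0,0))
2. t2 CAS -> counter=9 r=(9,0) succ=(0,0) retry=(0,1)
3. t2 LOAD -> counter=9 r=(9,9) succ=(0,0) retry=(0,1)
4. t2 CAS -> counter=10 r=(9,9) succ=(0,1) retry=(0,1)
5. t2 LOAD -> counter=10 r=(9,10) succ=(0,1) retry=(0,1)
6. t2 CAS -> counter=11 r=(9,10) succ=(0,2) retry=(0,1)

counter=11 r=(9,10) succ=(0,2) retry=(0,1)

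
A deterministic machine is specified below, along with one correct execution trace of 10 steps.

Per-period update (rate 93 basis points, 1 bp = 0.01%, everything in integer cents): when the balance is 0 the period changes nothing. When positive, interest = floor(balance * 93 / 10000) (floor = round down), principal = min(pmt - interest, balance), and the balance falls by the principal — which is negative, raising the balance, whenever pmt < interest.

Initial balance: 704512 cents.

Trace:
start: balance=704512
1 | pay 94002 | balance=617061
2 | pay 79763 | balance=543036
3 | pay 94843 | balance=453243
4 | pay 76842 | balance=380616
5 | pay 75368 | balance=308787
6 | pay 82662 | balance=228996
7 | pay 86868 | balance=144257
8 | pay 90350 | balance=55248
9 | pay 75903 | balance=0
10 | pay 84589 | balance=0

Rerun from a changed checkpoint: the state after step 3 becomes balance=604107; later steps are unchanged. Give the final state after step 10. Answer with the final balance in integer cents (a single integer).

state after step 3 := balance=604107
4 | pay 76842 | balance=532883
5 | pay 75368 | balance=462470
6 | pay 82662 | balance=384108
7 | pay 86868 | balance=300812
8 | pay 90350 | balance=213259
9 | pay 75903 | balance=139339
10 | pay 84589 | balance=56045

56045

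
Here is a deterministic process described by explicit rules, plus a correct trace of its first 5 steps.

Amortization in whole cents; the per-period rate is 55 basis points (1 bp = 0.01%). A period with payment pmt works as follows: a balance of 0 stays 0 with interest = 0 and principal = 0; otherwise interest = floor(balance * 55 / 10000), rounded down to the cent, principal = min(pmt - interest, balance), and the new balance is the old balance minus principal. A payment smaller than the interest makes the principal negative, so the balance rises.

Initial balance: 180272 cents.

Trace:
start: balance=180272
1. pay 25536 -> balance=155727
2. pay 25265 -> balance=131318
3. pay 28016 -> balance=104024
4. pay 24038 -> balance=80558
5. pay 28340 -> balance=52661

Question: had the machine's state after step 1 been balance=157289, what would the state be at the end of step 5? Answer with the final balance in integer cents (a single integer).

state after step 1 := balance=157289
2. pay 25265 -> balance=132889
3. pay 28016 -> balance=105603
4. pay 24038 -> balance=82145
5. pay 28340 -> balance=54256

54256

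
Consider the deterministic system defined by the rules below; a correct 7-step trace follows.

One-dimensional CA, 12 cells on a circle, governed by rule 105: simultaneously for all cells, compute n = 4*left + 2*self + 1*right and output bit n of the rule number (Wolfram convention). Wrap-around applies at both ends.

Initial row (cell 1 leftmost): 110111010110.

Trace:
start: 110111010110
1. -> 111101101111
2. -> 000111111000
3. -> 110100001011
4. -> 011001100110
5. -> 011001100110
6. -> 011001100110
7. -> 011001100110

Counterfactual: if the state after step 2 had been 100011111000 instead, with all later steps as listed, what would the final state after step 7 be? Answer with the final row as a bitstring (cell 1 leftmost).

000000000000

state after step 2 := 100011111000
3. -> 001010001010
4. -> 100100100100
5. -> 000000000000
6. -> 111111111111
7. -> 000000000000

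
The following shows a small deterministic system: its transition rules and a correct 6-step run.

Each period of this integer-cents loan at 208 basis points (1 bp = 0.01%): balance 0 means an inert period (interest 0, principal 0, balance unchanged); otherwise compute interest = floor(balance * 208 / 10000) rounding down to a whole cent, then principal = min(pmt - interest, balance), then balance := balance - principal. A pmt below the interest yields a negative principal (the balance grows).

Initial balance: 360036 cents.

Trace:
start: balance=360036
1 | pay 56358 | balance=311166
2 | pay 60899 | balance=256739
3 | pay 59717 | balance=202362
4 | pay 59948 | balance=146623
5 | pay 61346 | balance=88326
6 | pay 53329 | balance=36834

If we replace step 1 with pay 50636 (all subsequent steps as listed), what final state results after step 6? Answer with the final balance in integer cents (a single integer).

(re-executing from step 1 with the substitution; state before step 1: balance=360036)
1 | pay 50636 | balance=316888
2 | pay 60899 | balance=262580
3 | pay 59717 | balance=208324
4 | pay 59948 | balance=152709
5 | pay 61346 | balance=94539
6 | pay 53329 | balance=43176

43176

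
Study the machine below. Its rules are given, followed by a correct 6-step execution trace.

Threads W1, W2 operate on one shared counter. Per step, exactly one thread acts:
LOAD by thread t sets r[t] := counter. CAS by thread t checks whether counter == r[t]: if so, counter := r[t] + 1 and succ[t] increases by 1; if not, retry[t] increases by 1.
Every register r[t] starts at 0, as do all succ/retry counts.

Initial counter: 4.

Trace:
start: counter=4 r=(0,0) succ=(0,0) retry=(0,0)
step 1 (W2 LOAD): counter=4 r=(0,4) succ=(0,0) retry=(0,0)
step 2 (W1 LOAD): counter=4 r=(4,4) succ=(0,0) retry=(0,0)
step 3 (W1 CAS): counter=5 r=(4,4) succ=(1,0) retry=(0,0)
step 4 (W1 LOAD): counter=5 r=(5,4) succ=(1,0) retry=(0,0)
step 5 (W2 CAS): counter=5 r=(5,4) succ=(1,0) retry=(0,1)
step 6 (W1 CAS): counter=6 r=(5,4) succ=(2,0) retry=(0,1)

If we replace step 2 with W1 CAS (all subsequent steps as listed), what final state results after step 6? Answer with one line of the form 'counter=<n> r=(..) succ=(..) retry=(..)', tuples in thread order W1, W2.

counter=5 r=(4,4) succ=(0,1) retry=(3,0)

(re-executing from step 2 with the substitution; state before step 2: counter=4 r=(0,4) succ=(0,0) retry=(0,0))
step 2 (W1 CAS): counter=4 r=(0,4) succ=(0,0) retry=(1,0)
step 3 (W1 CAS): counter=4 r=(0,4) succ=(0,0) retry=(2,0)
step 4 (W1 LOAD): counter=4 r=(4,4) succ=(0,0) retry=(2,0)
step 5 (W2 CAS): counter=5 r=(4,4) succ=(0,1) retry=(2,0)
step 6 (W1 CAS): counter=5 r=(4,4) succ=(0,1) retry=(3,0)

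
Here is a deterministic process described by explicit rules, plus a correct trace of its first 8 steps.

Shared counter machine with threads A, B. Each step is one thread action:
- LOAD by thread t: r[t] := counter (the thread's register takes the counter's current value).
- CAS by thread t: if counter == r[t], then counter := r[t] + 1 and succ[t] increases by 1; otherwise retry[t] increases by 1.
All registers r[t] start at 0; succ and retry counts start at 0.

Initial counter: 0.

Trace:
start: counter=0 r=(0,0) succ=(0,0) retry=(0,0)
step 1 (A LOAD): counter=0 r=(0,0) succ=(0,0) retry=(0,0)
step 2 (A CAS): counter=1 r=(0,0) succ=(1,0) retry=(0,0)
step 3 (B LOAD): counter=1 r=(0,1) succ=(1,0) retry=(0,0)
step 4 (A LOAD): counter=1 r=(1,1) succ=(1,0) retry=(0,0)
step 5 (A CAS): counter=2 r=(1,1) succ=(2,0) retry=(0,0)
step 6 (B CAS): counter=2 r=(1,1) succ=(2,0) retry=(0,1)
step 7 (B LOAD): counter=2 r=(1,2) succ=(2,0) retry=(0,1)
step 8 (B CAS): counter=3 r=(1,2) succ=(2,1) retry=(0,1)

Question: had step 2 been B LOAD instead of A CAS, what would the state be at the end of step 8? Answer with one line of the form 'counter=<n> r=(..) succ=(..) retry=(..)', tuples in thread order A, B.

counter=2 r=(0,1) succ=(1,1) retry=(0,1)

(re-executing from step 2 with the substitution; state before step 2: counter=0 r=(0,0) succ=(0,0) retry=(0,0))
step 2 (B LOAD): counter=0 r=(0,0) succ=(0,0) retry=(0,0)
step 3 (B LOAD): counter=0 r=(0,0) succ=(0,0) retry=(0,0)
step 4 (A LOAD): counter=0 r=(0,0) succ=(0,0) retry=(0,0)
step 5 (A CAS): counter=1 r=(0,0) succ=(1,0) retry=(0,0)
step 6 (B CAS): counter=1 r=(0,0) succ=(1,0) retry=(0,1)
step 7 (B LOAD): counter=1 r=(0,1) succ=(1,0) retry=(0,1)
step 8 (B CAS): counter=2 r=(0,1) succ=(1,1) retry=(0,1)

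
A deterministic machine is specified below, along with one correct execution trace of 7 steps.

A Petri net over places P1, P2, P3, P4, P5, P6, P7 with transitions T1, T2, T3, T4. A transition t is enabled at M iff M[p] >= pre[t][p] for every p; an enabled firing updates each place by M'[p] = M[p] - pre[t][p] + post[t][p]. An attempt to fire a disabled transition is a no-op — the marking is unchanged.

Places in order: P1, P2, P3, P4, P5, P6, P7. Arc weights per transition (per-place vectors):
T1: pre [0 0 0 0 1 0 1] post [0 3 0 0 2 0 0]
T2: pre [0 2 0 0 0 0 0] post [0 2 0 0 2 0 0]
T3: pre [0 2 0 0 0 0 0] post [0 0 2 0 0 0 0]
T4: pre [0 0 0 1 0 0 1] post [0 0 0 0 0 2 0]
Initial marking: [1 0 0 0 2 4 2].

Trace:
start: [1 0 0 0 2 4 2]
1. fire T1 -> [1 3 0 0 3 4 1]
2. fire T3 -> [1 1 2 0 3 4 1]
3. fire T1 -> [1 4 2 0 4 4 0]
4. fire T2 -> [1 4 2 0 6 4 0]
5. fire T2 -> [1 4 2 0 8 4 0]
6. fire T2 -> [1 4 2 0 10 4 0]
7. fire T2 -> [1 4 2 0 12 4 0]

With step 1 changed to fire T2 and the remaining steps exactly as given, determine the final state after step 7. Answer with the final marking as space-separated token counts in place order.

1 3 0 0 11 4 1

(re-executing from step 1 with the substitution; state before step 1: [1 0 0 0 2 4 2])
1. fire T2 -> [1 0 0 0 2 4 2]
2. fire T3 -> [1 0 0 0 2 4 2]
3. fire T1 -> [1 3 0 0 3 4 1]
4. fire T2 -> [1 3 0 0 5 4 1]
5. fire T2 -> [1 3 0 0 7 4 1]
6. fire T2 -> [1 3 0 0 9 4 1]
7. fire T2 -> [1 3 0 0 11 4 1]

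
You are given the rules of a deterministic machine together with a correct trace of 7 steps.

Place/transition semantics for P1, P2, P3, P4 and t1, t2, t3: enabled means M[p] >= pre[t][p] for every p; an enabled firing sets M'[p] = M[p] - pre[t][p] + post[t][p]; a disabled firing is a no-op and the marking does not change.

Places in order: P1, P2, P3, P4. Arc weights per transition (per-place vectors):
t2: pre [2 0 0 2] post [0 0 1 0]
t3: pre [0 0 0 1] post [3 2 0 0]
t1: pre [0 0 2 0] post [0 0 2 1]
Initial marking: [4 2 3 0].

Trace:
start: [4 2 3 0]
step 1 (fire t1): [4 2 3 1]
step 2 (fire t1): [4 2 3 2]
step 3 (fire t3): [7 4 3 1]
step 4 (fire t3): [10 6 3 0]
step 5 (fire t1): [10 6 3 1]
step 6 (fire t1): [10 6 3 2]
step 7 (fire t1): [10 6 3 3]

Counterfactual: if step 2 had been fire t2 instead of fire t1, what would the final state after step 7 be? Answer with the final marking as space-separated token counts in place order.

(re-executing from step 2 with the substitution; state before step 2: [4 2 3 1])
step 2 (fire t2): [4 2 3 1]
step 3 (fire t3): [7 4 3 0]
step 4 (fire t3): [7 4 3 0]
step 5 (fire t1): [7 4 3 1]
step 6 (fire t1): [7 4 3 2]
step 7 (fire t1): [7 4 3 3]

7 4 3 3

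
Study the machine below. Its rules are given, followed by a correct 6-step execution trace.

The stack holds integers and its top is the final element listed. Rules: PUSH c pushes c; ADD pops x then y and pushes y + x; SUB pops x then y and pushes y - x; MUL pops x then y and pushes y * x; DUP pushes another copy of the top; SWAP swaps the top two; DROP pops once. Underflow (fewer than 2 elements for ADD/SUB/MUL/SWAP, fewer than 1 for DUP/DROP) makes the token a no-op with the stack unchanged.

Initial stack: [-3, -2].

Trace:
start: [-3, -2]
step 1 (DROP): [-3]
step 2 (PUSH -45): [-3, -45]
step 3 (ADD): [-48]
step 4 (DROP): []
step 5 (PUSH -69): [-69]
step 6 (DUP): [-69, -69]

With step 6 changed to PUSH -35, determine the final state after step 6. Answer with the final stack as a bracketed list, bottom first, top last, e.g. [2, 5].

[-69, -35]

(re-executing from step 6 with the substitution; state before step 6: [-69])
step 6 (PUSH -35): [-69, -35]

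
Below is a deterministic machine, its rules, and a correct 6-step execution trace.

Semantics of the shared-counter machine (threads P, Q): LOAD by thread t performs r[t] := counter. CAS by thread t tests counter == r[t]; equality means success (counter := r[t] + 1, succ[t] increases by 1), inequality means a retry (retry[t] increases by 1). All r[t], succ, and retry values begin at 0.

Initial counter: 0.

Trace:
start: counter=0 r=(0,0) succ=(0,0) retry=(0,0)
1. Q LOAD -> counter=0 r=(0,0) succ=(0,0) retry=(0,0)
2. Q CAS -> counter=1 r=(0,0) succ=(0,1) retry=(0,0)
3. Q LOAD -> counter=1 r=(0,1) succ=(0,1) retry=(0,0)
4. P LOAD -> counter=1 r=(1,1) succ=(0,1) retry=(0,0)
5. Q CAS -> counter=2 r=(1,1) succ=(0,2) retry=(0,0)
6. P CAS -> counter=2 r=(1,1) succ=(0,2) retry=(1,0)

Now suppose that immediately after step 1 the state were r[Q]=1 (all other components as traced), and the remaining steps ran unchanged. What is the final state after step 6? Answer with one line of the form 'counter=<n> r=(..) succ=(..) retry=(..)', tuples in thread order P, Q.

state after step 1 := counter=0 r=(0,1) succ=(0,0) retry=(0,0)
2. Q CAS -> counter=0 r=(0,1) succ=(0,0) retry=(0,1)
3. Q LOAD -> counter=0 r=(0,0) succ=(0,0) retry=(0,1)
4. P LOAD -> counter=0 r=(0,0) succ=(0,0) retry=(0,1)
5. Q CAS -> counter=1 r=(0,0) succ=(0,1) retry=(0,1)
6. P CAS -> counter=1 r=(0,0) succ=(0,1) retry=(1,1)

counter=1 r=(0,0) succ=(0,1) retry=(1,1)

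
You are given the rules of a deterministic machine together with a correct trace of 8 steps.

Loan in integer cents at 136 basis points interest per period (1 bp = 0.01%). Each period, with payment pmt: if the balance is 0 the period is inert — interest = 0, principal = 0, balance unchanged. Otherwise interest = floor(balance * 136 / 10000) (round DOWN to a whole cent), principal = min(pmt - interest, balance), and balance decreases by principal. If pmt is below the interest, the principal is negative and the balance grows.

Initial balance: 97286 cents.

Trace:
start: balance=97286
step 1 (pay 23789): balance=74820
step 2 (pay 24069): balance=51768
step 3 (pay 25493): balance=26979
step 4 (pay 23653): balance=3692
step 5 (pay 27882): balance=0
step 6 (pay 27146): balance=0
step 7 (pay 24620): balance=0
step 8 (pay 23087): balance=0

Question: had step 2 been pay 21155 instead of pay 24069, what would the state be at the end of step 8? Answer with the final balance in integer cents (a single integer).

(re-executing from step 2 with the substitution; state before step 2: balance=74820)
step 2 (pay 21155): balance=54682
step 3 (pay 25493): balance=29932
step 4 (pay 23653): balance=6686
step 5 (pay 27882): balance=0
step 6 (pay 27146): balance=0
step 7 (pay 24620): balance=0
step 8 (pay 23087): balance=0

0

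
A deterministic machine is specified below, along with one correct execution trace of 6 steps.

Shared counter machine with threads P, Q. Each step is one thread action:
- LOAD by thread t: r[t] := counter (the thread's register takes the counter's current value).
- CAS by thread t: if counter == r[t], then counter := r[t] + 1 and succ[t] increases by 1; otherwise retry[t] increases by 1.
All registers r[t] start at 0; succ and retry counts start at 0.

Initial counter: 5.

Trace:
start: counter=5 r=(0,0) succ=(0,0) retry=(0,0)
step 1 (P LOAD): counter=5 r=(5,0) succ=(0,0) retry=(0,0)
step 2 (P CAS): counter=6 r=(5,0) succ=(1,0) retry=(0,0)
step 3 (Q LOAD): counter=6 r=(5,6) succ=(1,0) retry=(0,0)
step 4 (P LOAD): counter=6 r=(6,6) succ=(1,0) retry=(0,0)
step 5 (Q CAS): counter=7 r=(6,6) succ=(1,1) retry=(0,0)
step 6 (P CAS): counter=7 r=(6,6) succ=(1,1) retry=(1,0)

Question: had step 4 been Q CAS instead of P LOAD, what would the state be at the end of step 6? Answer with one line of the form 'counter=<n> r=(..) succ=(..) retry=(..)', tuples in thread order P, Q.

counter=7 r=(5,6) succ=(1,1) retry=(1,1)

(re-executing from step 4 with the substitution; state before step 4: counter=6 r=(5,6) succ=(1,0) retry=(0,0))
step 4 (Q CAS): counter=7 r=(5,6) succ=(1,1) retry=(0,0)
step 5 (Q CAS): counter=7 r=(5,6) succ=(1,1) retry=(0,1)
step 6 (P CAS): counter=7 r=(5,6) succ=(1,1) retry=(1,1)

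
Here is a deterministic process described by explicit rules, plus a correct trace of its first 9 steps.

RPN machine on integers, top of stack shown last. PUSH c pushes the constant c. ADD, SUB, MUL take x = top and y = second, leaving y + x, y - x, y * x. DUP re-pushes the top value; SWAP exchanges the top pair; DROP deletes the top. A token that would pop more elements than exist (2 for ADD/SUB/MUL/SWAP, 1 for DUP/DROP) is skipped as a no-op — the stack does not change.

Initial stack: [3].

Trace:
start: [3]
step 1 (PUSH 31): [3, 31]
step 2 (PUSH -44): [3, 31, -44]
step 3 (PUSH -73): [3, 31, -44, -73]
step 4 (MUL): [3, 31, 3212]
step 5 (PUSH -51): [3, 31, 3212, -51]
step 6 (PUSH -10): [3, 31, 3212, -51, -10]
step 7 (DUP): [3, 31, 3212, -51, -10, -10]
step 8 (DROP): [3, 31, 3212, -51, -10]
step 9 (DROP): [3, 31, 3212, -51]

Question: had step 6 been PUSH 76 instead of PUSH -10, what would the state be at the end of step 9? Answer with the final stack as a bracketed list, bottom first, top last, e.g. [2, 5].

[3, 31, 3212, -51]

(re-executing from step 6 with the substitution; state before step 6: [3, 31, 3212, -51])
step 6 (PUSH 76): [3, 31, 3212, -51, 76]
step 7 (DUP): [3, 31, 3212, -51, 76, 76]
step 8 (DROP): [3, 31, 3212, -51, 76]
step 9 (DROP): [3, 31, 3212, -51]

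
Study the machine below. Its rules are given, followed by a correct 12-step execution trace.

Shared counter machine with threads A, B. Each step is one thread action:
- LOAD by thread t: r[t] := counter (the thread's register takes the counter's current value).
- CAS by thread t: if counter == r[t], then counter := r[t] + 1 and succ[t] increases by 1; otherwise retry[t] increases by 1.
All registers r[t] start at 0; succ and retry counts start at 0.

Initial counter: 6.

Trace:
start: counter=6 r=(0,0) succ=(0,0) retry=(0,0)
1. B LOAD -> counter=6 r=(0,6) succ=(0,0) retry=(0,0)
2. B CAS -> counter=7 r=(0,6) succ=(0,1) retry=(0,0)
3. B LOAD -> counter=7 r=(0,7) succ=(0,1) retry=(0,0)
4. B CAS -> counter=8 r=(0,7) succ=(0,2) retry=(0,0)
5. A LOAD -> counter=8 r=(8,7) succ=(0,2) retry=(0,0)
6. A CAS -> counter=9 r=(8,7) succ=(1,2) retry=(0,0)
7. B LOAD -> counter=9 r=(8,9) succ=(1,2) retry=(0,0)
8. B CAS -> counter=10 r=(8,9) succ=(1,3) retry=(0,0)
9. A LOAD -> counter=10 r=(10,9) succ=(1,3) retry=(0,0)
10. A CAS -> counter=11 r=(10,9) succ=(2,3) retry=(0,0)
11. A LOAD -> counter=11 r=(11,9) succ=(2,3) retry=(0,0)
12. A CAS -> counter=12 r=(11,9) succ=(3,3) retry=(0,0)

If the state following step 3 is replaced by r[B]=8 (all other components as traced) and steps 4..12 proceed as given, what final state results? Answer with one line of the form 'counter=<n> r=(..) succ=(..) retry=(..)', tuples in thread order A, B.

state after step 3 := counter=7 r=(0,8) succ=(0,1) retry=(0,0)
4. B CAS -> counter=7 r=(0,8) succ=(0,1) retry=(0,1)
5. A LOAD -> counter=7 r=(7,8) succ=(0,1) retry=(0,1)
6. A CAS -> counter=8 r=(7,8) succ=(1,1) retry=(0,1)
7. B LOAD -> counter=8 r=(7,8) succ=(1,1) retry=(0,1)
8. B CAS -> counter=9 r=(7,8) succ=(1,2) retry=(0,1)
9. A LOAD -> counter=9 r=(9,8) succ=(1,2) retry=(0,1)
10. A CAS -> counter=10 r=(9,8) succ=(2,2) retry=(0,1)
11. A LOAD -> counter=10 r=(10,8) succ=(2,2) retry=(0,1)
12. A CAS -> counter=11 r=(10,8) succ=(3,2) retry=(0,1)

counter=11 r=(10,8) succ=(3,2) retry=(0,1)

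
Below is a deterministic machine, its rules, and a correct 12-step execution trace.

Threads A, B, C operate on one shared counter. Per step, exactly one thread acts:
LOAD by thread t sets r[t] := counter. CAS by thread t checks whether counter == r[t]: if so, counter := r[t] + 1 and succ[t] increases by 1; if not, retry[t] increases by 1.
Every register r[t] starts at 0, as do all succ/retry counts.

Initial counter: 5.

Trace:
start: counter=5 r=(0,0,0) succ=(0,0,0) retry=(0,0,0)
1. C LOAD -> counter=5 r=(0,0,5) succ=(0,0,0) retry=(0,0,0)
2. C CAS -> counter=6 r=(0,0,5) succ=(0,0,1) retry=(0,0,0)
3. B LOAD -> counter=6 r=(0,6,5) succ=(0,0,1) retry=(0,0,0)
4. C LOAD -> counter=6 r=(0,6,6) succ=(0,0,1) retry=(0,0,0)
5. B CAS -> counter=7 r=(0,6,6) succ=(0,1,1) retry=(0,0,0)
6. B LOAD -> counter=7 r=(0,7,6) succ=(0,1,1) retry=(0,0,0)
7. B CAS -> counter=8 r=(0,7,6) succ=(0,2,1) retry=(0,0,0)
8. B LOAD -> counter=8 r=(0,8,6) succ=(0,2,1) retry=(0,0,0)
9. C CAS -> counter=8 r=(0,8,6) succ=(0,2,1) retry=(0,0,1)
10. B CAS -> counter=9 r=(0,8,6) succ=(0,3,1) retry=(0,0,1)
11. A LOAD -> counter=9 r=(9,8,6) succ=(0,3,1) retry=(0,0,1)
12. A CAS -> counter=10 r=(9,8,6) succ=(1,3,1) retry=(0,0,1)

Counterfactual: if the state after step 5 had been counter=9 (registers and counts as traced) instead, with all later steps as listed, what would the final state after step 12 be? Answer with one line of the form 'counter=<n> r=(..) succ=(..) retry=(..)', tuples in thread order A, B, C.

state after step 5 := counter=9 r=(0,6,6) succ=(0,1,1) retry=(0,0,0)
6. B LOAD -> counter=9 r=(0,9,6) succ=(0,1,1) retry=(0,0,0)
7. B CAS -> counter=10 r=(0,9,6) succ=(0,2,1) retry=(0,0,0)
8. B LOAD -> counter=10 r=(0,10,6) succ=(0,2,1) retry=(0,0,0)
9. C CAS -> counter=10 r=(0,10,6) succ=(0,2,1) retry=(0,0,1)
10. B CAS -> counter=11 r=(0,10,6) succ=(0,3,1) retry=(0,0,1)
11. A LOAD -> counter=11 r=(11,10,6) succ=(0,3,1) retry=(0,0,1)
12. A CAS -> counter=12 r=(11,10,6) succ=(1,3,1) retry=(0,0,1)

counter=12 r=(11,10,6) succ=(1,3,1) retry=(0,0,1)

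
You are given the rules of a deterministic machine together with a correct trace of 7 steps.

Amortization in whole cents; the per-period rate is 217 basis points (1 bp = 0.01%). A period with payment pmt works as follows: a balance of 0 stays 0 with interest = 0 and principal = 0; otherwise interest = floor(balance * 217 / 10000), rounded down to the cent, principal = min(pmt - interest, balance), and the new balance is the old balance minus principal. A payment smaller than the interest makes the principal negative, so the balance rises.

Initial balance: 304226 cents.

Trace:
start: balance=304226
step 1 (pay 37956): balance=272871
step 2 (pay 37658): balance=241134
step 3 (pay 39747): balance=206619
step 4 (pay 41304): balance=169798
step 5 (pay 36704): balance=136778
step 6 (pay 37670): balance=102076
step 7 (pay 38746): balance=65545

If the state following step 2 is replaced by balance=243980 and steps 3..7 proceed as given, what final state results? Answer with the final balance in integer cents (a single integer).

state after step 2 := balance=243980
step 3 (pay 39747): balance=209527
step 4 (pay 41304): balance=172769
step 5 (pay 36704): balance=139814
step 6 (pay 37670): balance=105177
step 7 (pay 38746): balance=68713

68713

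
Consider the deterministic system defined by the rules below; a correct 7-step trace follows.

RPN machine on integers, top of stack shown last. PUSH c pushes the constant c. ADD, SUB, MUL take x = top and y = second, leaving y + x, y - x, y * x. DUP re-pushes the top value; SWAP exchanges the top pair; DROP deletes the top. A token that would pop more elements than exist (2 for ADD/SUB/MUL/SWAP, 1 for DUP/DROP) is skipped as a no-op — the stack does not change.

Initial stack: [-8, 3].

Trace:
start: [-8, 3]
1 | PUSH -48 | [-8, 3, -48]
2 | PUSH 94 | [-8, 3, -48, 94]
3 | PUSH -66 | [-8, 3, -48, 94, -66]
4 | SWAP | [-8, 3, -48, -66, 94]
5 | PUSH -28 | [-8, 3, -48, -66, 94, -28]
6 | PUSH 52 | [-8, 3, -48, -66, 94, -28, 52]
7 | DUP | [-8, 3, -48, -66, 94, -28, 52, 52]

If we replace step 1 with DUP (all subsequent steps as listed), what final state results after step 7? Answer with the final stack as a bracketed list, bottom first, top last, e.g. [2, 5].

[-8, 3, 3, -66, 94, -28, 52, 52]

(re-executing from step 1 with the substitution; state before step 1: [-8, 3])
1 | DUP | [-8, 3, 3]
2 | PUSH 94 | [-8, 3, 3, 94]
3 | PUSH -66 | [-8, 3, 3, 94, -66]
4 | SWAP | [-8, 3, 3, -66, 94]
5 | PUSH -28 | [-8, 3, 3, -66, 94, -28]
6 | PUSH 52 | [-8, 3, 3, -66, 94, -28, 52]
7 | DUP | [-8, 3, 3, -66, 94, -28, 52, 52]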